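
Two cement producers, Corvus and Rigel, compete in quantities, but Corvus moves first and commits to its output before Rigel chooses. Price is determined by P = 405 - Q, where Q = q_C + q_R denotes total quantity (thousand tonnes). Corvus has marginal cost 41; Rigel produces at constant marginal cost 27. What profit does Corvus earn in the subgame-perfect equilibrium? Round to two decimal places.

15312.50

Solve by backward induction. Given q_C, the follower Rigel maximises π_R = (405 - q_C - q_R)q_R - 27q_R.
Setting the follower's marginal profit to zero, 378 - q_C - 2q_R = 0, i.e. q_R = (378 - q_C)/2.
The leader anticipates this reaction. Substituting into P = 405 - Q gives P = 216 - (1/2)q_C, so π_C = (216 - (1/2)q_C)q_C - 41q_C.
Maximising: ∂π_C/∂q_C = 175 - q_C = 0, giving q_C = 175.
Then q_R = (378 - 175)/2 = 203/2.
Price P = 405 - 553/2 = 257/2.
Corvus's profit: (257/2 - 41)·175 = 15312.5000.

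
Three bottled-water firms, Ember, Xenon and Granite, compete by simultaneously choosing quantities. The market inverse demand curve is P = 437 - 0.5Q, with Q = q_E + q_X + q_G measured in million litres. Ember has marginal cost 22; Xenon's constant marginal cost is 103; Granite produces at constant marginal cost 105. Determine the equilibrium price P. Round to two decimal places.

166.75

Ember's profit: π_E = (437 - 0.5Q)q_E - (22q_E). Setting ∂π_E/∂q_E = 0: 415 - q_E - (1/2)(q_X + q_G) = 0.
Xenon's profit: π_X = (437 - 0.5Q)q_X - (103q_X). Setting ∂π_X/∂q_X = 0: 334 - q_X - (1/2)(q_E + q_G) = 0.
Granite's first-order condition: 332 - q_G - (1/2)(q_E + q_X) = 0.
Summing all 3 equations gives 1081 − 2Q = 0, hence Q = 1081/2.
Back-substituting: q_E = (415 − 1081/4)/(1/2) = 579/2, q_X = (334 − 1081/4)/(1/2) = 255/2, q_G = (332 − 1081/4)/(1/2) = 247/2.
Total output Q = 1081/2, so price P = 437 - (1/2)·(1081/2) = 667/4.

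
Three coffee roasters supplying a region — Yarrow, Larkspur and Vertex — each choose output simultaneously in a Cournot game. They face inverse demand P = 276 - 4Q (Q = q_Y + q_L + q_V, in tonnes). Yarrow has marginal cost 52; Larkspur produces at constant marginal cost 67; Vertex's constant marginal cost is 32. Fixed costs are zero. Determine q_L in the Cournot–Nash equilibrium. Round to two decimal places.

Yarrow's profit: π_Y = (276 - 4Q)q_Y - (52q_Y). Setting ∂π_Y/∂q_Y = 0: 224 - 8q_Y - 4(q_L + q_V) = 0.
Larkspur's profit: π_L = (276 - 4Q)q_L - (67q_L). Setting ∂π_L/∂q_L = 0: 209 - 8q_L - 4(q_Y + q_V) = 0.
Vertex's first-order condition: 244 - 8q_V - 4(q_Y + q_L) = 0.
Adding the 3 first-order conditions: 677 − 16Q = 0, so Q = 677/16.
Back-substituting: q_Y = (224 − 677/4)/4 = 219/16, q_L = (209 − 677/4)/4 = 159/16, q_V = (244 − 677/4)/4 = 299/16.

9.94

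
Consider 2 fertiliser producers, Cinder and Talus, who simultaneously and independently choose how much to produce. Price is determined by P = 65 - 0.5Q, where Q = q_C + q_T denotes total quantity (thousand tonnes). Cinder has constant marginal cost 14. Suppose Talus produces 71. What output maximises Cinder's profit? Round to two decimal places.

With the rival's output fixed at 71, Cinder's profit is π_C = (65 - (1/2)·71 - (1/2)q_C)q_C - (14q_C) = (59/2 - (1/2)q_C)q_C - (14q_C).
∂π_C/∂q_C = 31/2 - q_C = 0, so q_C = 31/2.

15.50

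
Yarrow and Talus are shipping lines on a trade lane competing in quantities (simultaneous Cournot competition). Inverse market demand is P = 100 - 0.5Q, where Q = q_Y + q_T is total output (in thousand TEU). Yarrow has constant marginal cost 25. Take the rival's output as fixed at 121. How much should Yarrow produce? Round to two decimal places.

14.50

With the rival's output fixed at 121, Yarrow's profit is π_Y = (100 - (1/2)·121 - (1/2)q_Y)q_Y - (25q_Y) = (79/2 - (1/2)q_Y)q_Y - (25q_Y).
∂π_Y/∂q_Y = 29/2 - q_Y = 0, so q_Y = 29/2.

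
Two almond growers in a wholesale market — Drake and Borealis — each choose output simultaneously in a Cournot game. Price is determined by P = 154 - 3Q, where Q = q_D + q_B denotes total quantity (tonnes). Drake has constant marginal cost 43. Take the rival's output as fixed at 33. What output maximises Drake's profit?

With the rival's output fixed at 33, Drake's profit is π_D = (154 - 3·33 - 3q_D)q_D - (43q_D) = (55 - 3q_D)q_D - (43q_D).
∂π_D/∂q_D = 12 - 6q_D = 0, so q_D = 2.

2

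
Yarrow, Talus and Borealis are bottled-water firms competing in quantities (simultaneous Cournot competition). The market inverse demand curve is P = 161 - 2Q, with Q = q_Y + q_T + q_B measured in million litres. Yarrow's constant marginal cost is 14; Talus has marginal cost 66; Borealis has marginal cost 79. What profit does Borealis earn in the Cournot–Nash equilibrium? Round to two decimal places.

Yarrow's profit: π_Y = (161 - 2Q)q_Y - (14q_Y). Setting ∂π_Y/∂q_Y = 0: 147 - 4q_Y - 2(q_T + q_B) = 0.
Talus's first-order condition: 95 - 4q_T - 2(q_Y + q_B) = 0.
Borealis's profit: π_B = (161 - 2Q)q_B - (79q_B). Setting ∂π_B/∂q_B = 0: 82 - 4q_B - 2(q_Y + q_T) = 0.
Adding the 3 conditions: 324 − 4Q − 4Q = 0, i.e. Q = 81/2.
Back-substituting: q_Y = (147 − 81)/2 = 33, q_T = (95 − 81)/2 = 7, q_B = (82 − 81)/2 = 1/2.
Price P = 161 - 2·(81/2) = 80.
Borealis's profit: (80 - 79)·(1/2) = 1/2.

0.50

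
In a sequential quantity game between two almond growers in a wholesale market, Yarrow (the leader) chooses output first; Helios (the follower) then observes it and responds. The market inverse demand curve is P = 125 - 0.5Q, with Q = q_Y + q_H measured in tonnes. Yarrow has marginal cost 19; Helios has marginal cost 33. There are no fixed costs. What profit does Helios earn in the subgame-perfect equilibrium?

512

The follower Helios best-responds to any q_Y: π_H = (125 - 0.5Q)q_H - 33q_H.
Follower FOC: 92 - (1/2)q_Y - q_H = 0, so q_H(q_Y) = (92 - (1/2)q_Y).
The leader anticipates this reaction. Substituting into P = 125 - 0.5Q gives P = 79 - (1/4)q_Y, so π_Y = (79 - (1/4)q_Y)q_Y - 19q_Y.
The leader's first-order condition 60 - (1/2)q_Y = 0 yields q_Y = 120.
Then q_H = (92 - (1/2)·120) = 32.
Price P = 125 - (1/2)·152 = 49.
Helios's profit: (49 - 33)·32 = 512.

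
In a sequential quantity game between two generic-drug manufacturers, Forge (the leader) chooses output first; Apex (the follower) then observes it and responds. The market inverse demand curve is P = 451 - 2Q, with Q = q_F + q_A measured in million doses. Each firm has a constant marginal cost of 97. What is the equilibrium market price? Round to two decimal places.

The follower Apex best-responds to any q_F: π_A = (451 - 2Q)q_A - 97q_A.
∂π_A/∂q_A = 354 - 2q_F - 4q_A = 0 gives the reaction function q_A = (354 - 2q_F)/4.
Forge substitutes q_A(q_F) into its own profit: π_F = q_F(451 - 2q_F - (354 - 2q_F)/2) - 97q_F = (274 - q_F)q_F - 97q_F.
Leader FOC: 177 - 2q_F = 0, so q_F = 177/2.
Then q_A = (354 - 2·(177/2))/4 = 177/4.
Total output Q = 531/4, so price P = 451 - 2·(531/4) = 371/2.

185.50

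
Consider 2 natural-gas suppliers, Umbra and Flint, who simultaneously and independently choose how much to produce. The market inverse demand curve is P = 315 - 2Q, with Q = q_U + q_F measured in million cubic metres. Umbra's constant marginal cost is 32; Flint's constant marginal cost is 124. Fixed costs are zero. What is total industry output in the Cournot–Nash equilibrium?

Umbra's profit: π_U = (315 - 2Q)q_U - (32q_U). Setting ∂π_U/∂q_U = 0: 283 - 4q_U - 2(q_F) = 0.
Flint's profit: π_F = (315 - 2Q)q_F - (124q_F). Setting ∂π_F/∂q_F = 0: 191 - 4q_F - 2(q_U) = 0.
Rearranging gives the reaction functions q_U = (283 - 2q_F)/4 and q_F = (191 - 2q_U)/4.
Solving the pair: q_U = 125/2, q_F = 33/2.
Total output Q = 125/2 + 33/2 = 79.

79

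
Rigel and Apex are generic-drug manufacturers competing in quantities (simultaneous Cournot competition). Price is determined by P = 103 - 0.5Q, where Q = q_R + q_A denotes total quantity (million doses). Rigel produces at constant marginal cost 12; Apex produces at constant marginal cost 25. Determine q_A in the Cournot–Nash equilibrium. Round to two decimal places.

43.33

Rigel's profit: π_R = (103 - 0.5Q)q_R - (12q_R). Setting ∂π_R/∂q_R = 0: 91 - q_R - (1/2)(q_A) = 0.
Apex's profit: π_A = (103 - 0.5Q)q_A - (25q_A). Setting ∂π_A/∂q_A = 0: 78 - q_A - (1/2)(q_R) = 0.
Best responses: q_R = (91 - (1/2)q_A), q_A = (78 - (1/2)q_R).
Solving the pair: q_R = 208/3, q_A = 130/3.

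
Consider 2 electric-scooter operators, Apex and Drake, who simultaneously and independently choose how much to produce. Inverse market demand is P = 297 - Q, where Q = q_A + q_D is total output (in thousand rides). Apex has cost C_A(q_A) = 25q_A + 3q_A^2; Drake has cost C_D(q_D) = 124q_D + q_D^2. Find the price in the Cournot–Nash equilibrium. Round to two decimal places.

Apex's profit: π_A = (297 - Q)q_A - (25q_A + 3q_A²). Setting ∂π_A/∂q_A = 0: 272 - 8q_A - (q_D) = 0.
Drake's profit: π_D = (297 - Q)q_D - (124q_D + q_D²). Setting ∂π_D/∂q_D = 0: 173 - 4q_D - (q_A) = 0.
Best responses: q_A = (272 - q_D)/8, q_D = (173 - q_A)/4.
Substituting one into the other gives q_A = 915/31 and q_D = 1112/31.
Total output Q = 65.3871, so price P = 297 - 65.3871 = 231.6129.

231.61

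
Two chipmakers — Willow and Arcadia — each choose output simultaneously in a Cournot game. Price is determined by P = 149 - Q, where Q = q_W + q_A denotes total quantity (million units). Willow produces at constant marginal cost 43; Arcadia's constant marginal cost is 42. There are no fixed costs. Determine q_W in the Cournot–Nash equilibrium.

35

Willow's profit: π_W = (149 - Q)q_W - (43q_W). Setting ∂π_W/∂q_W = 0: 106 - 2q_W - (q_A) = 0.
Arcadia's profit: π_A = (149 - Q)q_A - (42q_A). Setting ∂π_A/∂q_A = 0: 107 - 2q_A - (q_W) = 0.
Rearranging gives the reaction functions q_W = (106 - q_A)/2 and q_A = (107 - q_W)/2.
Solving the pair: q_W = 35, q_A = 36.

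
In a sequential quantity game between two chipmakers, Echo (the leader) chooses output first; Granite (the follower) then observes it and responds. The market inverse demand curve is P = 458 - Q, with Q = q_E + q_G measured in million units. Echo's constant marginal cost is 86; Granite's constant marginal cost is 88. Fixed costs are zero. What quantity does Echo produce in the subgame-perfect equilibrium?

187

The follower Granite best-responds to any q_E: π_G = (458 - Q)q_G - 88q_G.
Setting the follower's marginal profit to zero, 370 - q_E - 2q_G = 0, i.e. q_G = (370 - q_E)/2.
Echo substitutes q_G(q_E) into its own profit: π_E = q_E(458 - q_E - (370 - q_E)/2) - 86q_E = (273 - (1/2)q_E)q_E - 86q_E.
Leader FOC: 187 - q_E = 0, so q_E = 187.
Then q_G = (370 - 187)/2 = 183/2.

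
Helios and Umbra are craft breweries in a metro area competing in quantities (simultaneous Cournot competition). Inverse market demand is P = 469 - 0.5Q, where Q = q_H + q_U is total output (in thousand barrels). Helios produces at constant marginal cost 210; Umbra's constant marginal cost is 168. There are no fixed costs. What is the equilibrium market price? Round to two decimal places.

282.33

Helios's profit: π_H = (469 - 0.5Q)q_H - (210q_H). Setting ∂π_H/∂q_H = 0: 259 - q_H - (1/2)(q_U) = 0.
Umbra's first-order condition: 301 - q_U - (1/2)(q_H) = 0.
Best responses: q_H = (259 - (1/2)q_U), q_U = (301 - (1/2)q_H).
Solving the pair: q_H = 434/3, q_U = 686/3.
Total output Q = 1120/3, so price P = 469 - (1/2)·(1120/3) = 847/3.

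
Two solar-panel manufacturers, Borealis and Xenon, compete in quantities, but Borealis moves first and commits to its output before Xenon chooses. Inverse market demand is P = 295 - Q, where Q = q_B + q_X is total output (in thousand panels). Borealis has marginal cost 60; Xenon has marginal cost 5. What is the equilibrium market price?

Solve by backward induction. Given q_B, the follower Xenon maximises π_X = (295 - q_B - q_X)q_X - 5q_X.
Follower FOC: 290 - q_B - 2q_X = 0, so q_X(q_B) = (290 - q_B)/2.
The leader anticipates this reaction. Substituting into P = 295 - Q gives P = 150 - (1/2)q_B, so π_B = (150 - (1/2)q_B)q_B - 60q_B.
Maximising: ∂π_B/∂q_B = 90 - q_B = 0, giving q_B = 90.
Then q_X = (290 - 90)/2 = 100.
Total output Q = 190, so price P = 295 - 190 = 105.

105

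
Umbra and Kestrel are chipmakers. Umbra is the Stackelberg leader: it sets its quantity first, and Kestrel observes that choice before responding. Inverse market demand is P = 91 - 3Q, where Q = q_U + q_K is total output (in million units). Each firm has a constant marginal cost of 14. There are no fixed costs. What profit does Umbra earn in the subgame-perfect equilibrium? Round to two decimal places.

The follower Kestrel best-responds to any q_U: π_K = (91 - 3Q)q_K - 14q_K.
Follower FOC: 77 - 3q_U - 6q_K = 0, so q_K(q_U) = (77 - 3q_U)/6.
Umbra substitutes q_K(q_U) into its own profit: π_U = q_U(91 - 3q_U - (77 - 3q_U)/2) - 14q_U = (105/2 - (3/2)q_U)q_U - 14q_U.
The leader's first-order condition 77/2 - 3q_U = 0 yields q_U = 77/6.
Then q_K = (77 - 3·(77/6))/6 = 77/12.
Price P = 91 - 3·(77/4) = 133/4.
Umbra's profit: (133/4 - 14)·(77/6) = 247.0417.

247.04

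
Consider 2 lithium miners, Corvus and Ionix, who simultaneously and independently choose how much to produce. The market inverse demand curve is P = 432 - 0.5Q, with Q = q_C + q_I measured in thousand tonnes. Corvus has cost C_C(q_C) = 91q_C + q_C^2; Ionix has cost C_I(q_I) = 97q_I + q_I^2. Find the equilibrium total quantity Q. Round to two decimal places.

Corvus's profit: π_C = (432 - 0.5Q)q_C - (91q_C + q_C²). Setting ∂π_C/∂q_C = 0: 341 - 3q_C - (1/2)(q_I) = 0.
Ionix's profit: π_I = (432 - 0.5Q)q_I - (97q_I + q_I²). Setting ∂π_I/∂q_I = 0: 335 - 3q_I - (1/2)(q_C) = 0.
Best responses: q_C = (341 - (1/2)q_I)/3, q_I = (335 - (1/2)q_C)/3.
Solving the pair: q_C = 97.7714, q_I = 95.3714.
Total output Q = 97.7714 + 95.3714 = 1352/7.

193.14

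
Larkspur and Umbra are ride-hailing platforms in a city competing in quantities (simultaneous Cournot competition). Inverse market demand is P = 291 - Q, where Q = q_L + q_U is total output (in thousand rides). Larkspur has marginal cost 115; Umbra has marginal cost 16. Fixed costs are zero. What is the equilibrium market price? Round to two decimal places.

140.67

Larkspur's profit: π_L = (291 - Q)q_L - (115q_L). Setting ∂π_L/∂q_L = 0: 176 - 2q_L - (q_U) = 0.
Umbra's first-order condition: 275 - 2q_U - (q_L) = 0.
Best responses: q_L = (176 - q_U)/2, q_U = (275 - q_L)/2.
Solving the pair: q_L = 77/3, q_U = 374/3.
Total output Q = 451/3, so price P = 291 - 451/3 = 422/3.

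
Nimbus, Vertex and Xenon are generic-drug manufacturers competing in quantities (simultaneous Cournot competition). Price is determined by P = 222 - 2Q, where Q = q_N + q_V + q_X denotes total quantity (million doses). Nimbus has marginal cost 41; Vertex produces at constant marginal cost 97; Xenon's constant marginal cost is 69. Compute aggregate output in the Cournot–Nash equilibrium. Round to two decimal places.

Nimbus's profit: π_N = (222 - 2Q)q_N - (41q_N). Setting ∂π_N/∂q_N = 0: 181 - 4q_N - 2(q_V + q_X) = 0.
Vertex's profit: π_V = (222 - 2Q)q_V - (97q_V). Setting ∂π_V/∂q_V = 0: 125 - 4q_V - 2(q_N + q_X) = 0.
Xenon's profit: π_X = (222 - 2Q)q_X - (69q_X). Setting ∂π_X/∂q_X = 0: 153 - 4q_X - 2(q_N + q_V) = 0.
Summing all 3 equations gives 459 − 8Q = 0, hence Q = 459/8.
Back-substituting: q_N = (181 − 459/4)/2 = 265/8, q_V = (125 − 459/4)/2 = 41/8, q_X = (153 − 459/4)/2 = 153/8.
Total output Q = 265/8 + 41/8 + 153/8 = 459/8.

57.38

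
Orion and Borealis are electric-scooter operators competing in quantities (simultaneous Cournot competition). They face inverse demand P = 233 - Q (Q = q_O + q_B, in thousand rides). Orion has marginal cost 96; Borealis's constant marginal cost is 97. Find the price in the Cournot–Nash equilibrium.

Orion's profit: π_O = (233 - Q)q_O - (96q_O). Setting ∂π_O/∂q_O = 0: 137 - 2q_O - (q_B) = 0.
Borealis's first-order condition: 136 - 2q_B - (q_O) = 0.
So q_O = (137 - q_B)/2 and q_B = (136 - q_O)/2.
Substituting one into the other gives q_O = 46 and q_B = 45.
Total output Q = 91, so price P = 233 - 91 = 142.

142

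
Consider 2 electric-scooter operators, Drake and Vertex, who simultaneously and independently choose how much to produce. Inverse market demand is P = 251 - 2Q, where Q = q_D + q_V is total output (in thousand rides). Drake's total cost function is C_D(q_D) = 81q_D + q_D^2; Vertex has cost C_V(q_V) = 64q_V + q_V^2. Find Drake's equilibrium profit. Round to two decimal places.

1222.61

Drake's profit: π_D = (251 - 2Q)q_D - (81q_D + q_D²). Setting ∂π_D/∂q_D = 0: 170 - 6q_D - 2(q_V) = 0.
Vertex's first-order condition: 187 - 6q_V - 2(q_D) = 0.
Rearranging gives the reaction functions q_D = (170 - 2q_V)/6 and q_V = (187 - 2q_D)/6.
Solving the pair: q_D = 323/16, q_V = 391/16.
Price P = 251 - 2·(357/8) = 647/4.
Drake's profit: (647/4)·(323/16) - 81·(323/16) - (323/16)² = 1222.6055.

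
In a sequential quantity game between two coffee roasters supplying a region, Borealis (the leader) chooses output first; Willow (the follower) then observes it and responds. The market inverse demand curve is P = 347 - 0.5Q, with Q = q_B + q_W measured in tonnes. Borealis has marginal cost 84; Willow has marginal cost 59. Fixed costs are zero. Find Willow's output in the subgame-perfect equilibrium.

169

Solve by backward induction. Given q_B, the follower Willow maximises π_W = (347 - (1/2)q_B - (1/2)q_W)q_W - 59q_W.
Follower FOC: 288 - (1/2)q_B - q_W = 0, so q_W(q_B) = (288 - (1/2)q_B).
Borealis substitutes q_W(q_B) into its own profit: π_B = q_B(347 - (1/2)q_B - (288 - (1/2)q_B)/2) - 84q_B = (203 - (1/4)q_B)q_B - 84q_B.
Leader FOC: 119 - (1/2)q_B = 0, so q_B = 238.
Then q_W = (288 - (1/2)·238) = 169.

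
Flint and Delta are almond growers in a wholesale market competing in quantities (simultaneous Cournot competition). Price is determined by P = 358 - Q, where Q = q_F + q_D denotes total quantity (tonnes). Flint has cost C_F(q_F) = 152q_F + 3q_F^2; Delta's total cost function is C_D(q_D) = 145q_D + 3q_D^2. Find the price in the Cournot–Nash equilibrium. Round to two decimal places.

Flint's profit: π_F = (358 - Q)q_F - (152q_F + 3q_F²). Setting ∂π_F/∂q_F = 0: 206 - 8q_F - (q_D) = 0.
Delta's first-order condition: 213 - 8q_D - (q_F) = 0.
Rearranging gives the reaction functions q_F = (206 - q_D)/8 and q_D = (213 - q_F)/8.
Solving the pair: q_F = 205/9, q_D = 214/9.
Total output Q = 419/9, so price P = 358 - 419/9 = 311.4444.

311.44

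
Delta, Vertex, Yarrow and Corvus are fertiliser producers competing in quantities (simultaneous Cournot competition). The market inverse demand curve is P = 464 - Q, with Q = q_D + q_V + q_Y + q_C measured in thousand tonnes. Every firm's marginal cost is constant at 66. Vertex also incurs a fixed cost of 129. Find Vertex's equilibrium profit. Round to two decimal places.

6207.16

A representative firm's profit is π_i = q_i(464 - Q) - 66q_i.
Setting ∂π_i/∂q_i = 0 with rivals' quantities fixed: 398 - 2q_i - Σ_{j≠i} q_j = 0.
By symmetry each firm produces the same amount; substituting Σ_{j≠i} q_j = 3q_i yields q_i = 398/5.
Price P = 464 - 1592/5 = 728/5.
Vertex's profit: (728/5 - 66)·(398/5) - 129 = 6207.1600.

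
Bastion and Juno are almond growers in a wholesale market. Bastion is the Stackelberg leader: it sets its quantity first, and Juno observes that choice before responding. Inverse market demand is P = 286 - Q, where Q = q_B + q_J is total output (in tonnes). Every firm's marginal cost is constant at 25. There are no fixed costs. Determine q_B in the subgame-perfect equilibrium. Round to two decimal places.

130.50

Solve by backward induction. Given q_B, the follower Juno maximises π_J = (286 - q_B - q_J)q_J - 25q_J.
Setting the follower's marginal profit to zero, 261 - q_B - 2q_J = 0, i.e. q_J = (261 - q_B)/2.
The leader anticipates this reaction. Substituting into P = 286 - Q gives P = 311/2 - (1/2)q_B, so π_B = (311/2 - (1/2)q_B)q_B - 25q_B.
Maximising: ∂π_B/∂q_B = 261/2 - q_B = 0, giving q_B = 261/2.
Then q_J = (261 - 261/2)/2 = 261/4.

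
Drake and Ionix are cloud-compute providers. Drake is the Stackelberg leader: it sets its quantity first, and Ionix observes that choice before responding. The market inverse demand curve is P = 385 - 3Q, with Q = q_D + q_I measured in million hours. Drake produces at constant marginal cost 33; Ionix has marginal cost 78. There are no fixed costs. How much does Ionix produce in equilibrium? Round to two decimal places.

18.08

Solve by backward induction. Given q_D, the follower Ionix maximises π_I = (385 - 3q_D - 3q_I)q_I - 78q_I.
Follower FOC: 307 - 3q_D - 6q_I = 0, so q_I(q_D) = (307 - 3q_D)/6.
Drake substitutes q_I(q_D) into its own profit: π_D = q_D(385 - 3q_D - (307 - 3q_D)/2) - 33q_D = (463/2 - (3/2)q_D)q_D - 33q_D.
The leader's first-order condition 397/2 - 3q_D = 0 yields q_D = 397/6.
Then q_I = (307 - 3·(397/6))/6 = 217/12.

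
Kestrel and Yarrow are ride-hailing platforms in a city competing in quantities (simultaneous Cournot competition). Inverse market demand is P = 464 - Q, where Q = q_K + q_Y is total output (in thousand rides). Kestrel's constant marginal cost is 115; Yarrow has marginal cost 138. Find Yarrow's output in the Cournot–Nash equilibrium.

Kestrel's profit: π_K = (464 - Q)q_K - (115q_K). Setting ∂π_K/∂q_K = 0: 349 - 2q_K - (q_Y) = 0.
Yarrow's profit: π_Y = (464 - Q)q_Y - (138q_Y). Setting ∂π_Y/∂q_Y = 0: 326 - 2q_Y - (q_K) = 0.
Rearranging gives the reaction functions q_K = (349 - q_Y)/2 and q_Y = (326 - q_K)/2.
Substituting one into the other gives q_K = 124 and q_Y = 101.

101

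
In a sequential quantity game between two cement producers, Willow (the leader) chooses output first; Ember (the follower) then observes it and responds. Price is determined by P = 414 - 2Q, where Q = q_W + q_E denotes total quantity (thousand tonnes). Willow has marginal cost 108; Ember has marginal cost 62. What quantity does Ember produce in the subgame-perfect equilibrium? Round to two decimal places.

55.50

The follower Ember best-responds to any q_W: π_E = (414 - 2Q)q_E - 62q_E.
Setting the follower's marginal profit to zero, 352 - 2q_W - 4q_E = 0, i.e. q_E = (352 - 2q_W)/4.
Willow substitutes q_E(q_W) into its own profit: π_W = q_W(414 - 2q_W - (352 - 2q_W)/2) - 108q_W = (238 - q_W)q_W - 108q_W.
Leader FOC: 130 - 2q_W = 0, so q_W = 65.
Then q_E = (352 - 2·65)/4 = 111/2.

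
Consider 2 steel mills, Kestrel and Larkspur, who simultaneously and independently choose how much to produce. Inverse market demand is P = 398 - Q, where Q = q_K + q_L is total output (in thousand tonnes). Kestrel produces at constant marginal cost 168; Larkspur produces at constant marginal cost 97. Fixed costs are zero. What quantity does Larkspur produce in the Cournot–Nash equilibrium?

Kestrel's profit: π_K = (398 - Q)q_K - (168q_K). Setting ∂π_K/∂q_K = 0: 230 - 2q_K - (q_L) = 0.
Larkspur's profit: π_L = (398 - Q)q_L - (97q_L). Setting ∂π_L/∂q_L = 0: 301 - 2q_L - (q_K) = 0.
Best responses: q_K = (230 - q_L)/2, q_L = (301 - q_K)/2.
Solving the pair: q_K = 53, q_L = 124.

124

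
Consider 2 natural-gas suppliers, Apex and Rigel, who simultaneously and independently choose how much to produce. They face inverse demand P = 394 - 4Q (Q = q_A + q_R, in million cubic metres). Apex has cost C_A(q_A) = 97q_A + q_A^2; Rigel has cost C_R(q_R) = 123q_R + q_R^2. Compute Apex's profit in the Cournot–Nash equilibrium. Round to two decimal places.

2520.55

Apex's profit: π_A = (394 - 4Q)q_A - (97q_A + q_A²). Setting ∂π_A/∂q_A = 0: 297 - 10q_A - 4(q_R) = 0.
Rigel's first-order condition: 271 - 10q_R - 4(q_A) = 0.
Rearranging gives the reaction functions q_A = (297 - 4q_R)/10 and q_R = (271 - 4q_A)/10.
Solving the pair: q_A = 943/42, q_R = 761/42.
Price P = 394 - 4·(284/7) = 1622/7.
Apex's profit: (1622/7)·(943/42) - 97·(943/42) - (943/42)² = 2520.5471.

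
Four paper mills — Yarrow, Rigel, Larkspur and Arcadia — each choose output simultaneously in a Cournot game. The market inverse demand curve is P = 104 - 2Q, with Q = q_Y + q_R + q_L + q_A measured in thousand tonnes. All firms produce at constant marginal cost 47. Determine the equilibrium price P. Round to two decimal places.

58.40

A representative firm's profit is π_i = q_i(104 - 2Q) - 47q_i.
First-order condition (treating rivals' output as given): 57 - 4q_i - 2·Σ_{j≠i} q_j = 0.
With identical firms every q_j equals q_i, so Σ_{j≠i} q_j = 3q_i and 57 = 10q_i, giving q_i = 57/10.
Total output Q = 114/5, so price P = 104 - 2·(114/5) = 292/5.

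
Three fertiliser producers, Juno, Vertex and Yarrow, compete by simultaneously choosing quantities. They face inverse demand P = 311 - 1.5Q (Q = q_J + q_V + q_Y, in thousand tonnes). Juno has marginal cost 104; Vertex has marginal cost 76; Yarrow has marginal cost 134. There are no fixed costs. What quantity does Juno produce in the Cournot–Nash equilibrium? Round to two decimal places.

Juno's profit: π_J = (311 - 1.5Q)q_J - (104q_J). Setting ∂π_J/∂q_J = 0: 207 - 3q_J - (3/2)(q_V + q_Y) = 0.
Vertex's first-order condition: 235 - 3q_V - (3/2)(q_J + q_Y) = 0.
Yarrow's first-order condition: 177 - 3q_Y - (3/2)(q_J + q_V) = 0.
Adding the 3 conditions: 619 − 3Q − 3Q = 0, i.e. Q = 619/6.
Back-substituting: q_J = (207 − 619/4)/(3/2) = 209/6, q_V = (235 − 619/4)/(3/2) = 107/2, q_Y = (177 − 619/4)/(3/2) = 89/6.

34.83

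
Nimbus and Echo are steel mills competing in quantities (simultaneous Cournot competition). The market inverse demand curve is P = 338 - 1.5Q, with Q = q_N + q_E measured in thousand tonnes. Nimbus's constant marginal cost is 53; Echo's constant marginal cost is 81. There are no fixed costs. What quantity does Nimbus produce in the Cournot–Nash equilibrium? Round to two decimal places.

Nimbus's profit: π_N = (338 - 1.5Q)q_N - (53q_N). Setting ∂π_N/∂q_N = 0: 285 - 3q_N - (3/2)(q_E) = 0.
Echo's profit: π_E = (338 - 1.5Q)q_E - (81q_E). Setting ∂π_E/∂q_E = 0: 257 - 3q_E - (3/2)(q_N) = 0.
Best responses: q_N = (285 - (3/2)q_E)/3, q_E = (257 - (3/2)q_N)/3.
Solving the pair: q_N = 626/9, q_E = 458/9.

69.56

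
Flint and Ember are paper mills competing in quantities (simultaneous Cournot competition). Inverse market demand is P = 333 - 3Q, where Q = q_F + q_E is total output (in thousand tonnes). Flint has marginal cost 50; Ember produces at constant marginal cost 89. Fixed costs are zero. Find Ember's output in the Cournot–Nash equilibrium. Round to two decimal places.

22.78

Flint's profit: π_F = (333 - 3Q)q_F - (50q_F). Setting ∂π_F/∂q_F = 0: 283 - 6q_F - 3(q_E) = 0.
Ember's profit: π_E = (333 - 3Q)q_E - (89q_E). Setting ∂π_E/∂q_E = 0: 244 - 6q_E - 3(q_F) = 0.
Best responses: q_F = (283 - 3q_E)/6, q_E = (244 - 3q_F)/6.
Solving the pair: q_F = 322/9, q_E = 205/9.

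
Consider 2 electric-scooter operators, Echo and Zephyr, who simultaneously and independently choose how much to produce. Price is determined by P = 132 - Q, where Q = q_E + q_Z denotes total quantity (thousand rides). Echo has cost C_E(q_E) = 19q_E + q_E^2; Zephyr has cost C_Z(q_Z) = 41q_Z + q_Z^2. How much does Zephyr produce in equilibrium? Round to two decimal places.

16.73

Echo's profit: π_E = (132 - Q)q_E - (19q_E + q_E²). Setting ∂π_E/∂q_E = 0: 113 - 4q_E - (q_Z) = 0.
Zephyr's first-order condition: 91 - 4q_Z - (q_E) = 0.
So q_E = (113 - q_Z)/4 and q_Z = (91 - q_E)/4.
Solving the pair: q_E = 361/15, q_Z = 251/15.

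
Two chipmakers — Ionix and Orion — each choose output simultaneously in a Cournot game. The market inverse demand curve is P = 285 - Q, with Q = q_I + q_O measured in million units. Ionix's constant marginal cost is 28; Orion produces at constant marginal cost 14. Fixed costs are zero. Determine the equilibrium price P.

Ionix's profit: π_I = (285 - Q)q_I - (28q_I). Setting ∂π_I/∂q_I = 0: 257 - 2q_I - (q_O) = 0.
Orion's profit: π_O = (285 - Q)q_O - (14q_O). Setting ∂π_O/∂q_O = 0: 271 - 2q_O - (q_I) = 0.
Rearranging gives the reaction functions q_I = (257 - q_O)/2 and q_O = (271 - q_I)/2.
Solving the pair: q_I = 81, q_O = 95.
Total output Q = 176, so price P = 285 - 176 = 109.

109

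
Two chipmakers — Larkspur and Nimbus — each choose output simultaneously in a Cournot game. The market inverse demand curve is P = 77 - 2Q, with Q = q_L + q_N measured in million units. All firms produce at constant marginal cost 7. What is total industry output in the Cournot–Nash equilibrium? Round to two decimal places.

23.33

Each firm earns π_i = (77 - 2Q)q_i - 7q_i.
Setting ∂π_i/∂q_i = 0 with rivals' quantities fixed: 70 - 4q_i - 2q_j = 0.
By symmetry each firm produces the same amount; substituting q_j = q_i yields q_i = 70/6 = 35/3.
Total output Q = 35/3 + 35/3 = 70/3.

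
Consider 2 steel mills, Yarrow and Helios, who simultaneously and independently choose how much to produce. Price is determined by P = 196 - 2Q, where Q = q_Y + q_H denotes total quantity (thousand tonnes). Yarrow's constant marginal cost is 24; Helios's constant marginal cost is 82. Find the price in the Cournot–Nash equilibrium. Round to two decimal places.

100.67

Yarrow's profit: π_Y = (196 - 2Q)q_Y - (24q_Y). Setting ∂π_Y/∂q_Y = 0: 172 - 4q_Y - 2(q_H) = 0.
Helios's profit: π_H = (196 - 2Q)q_H - (82q_H). Setting ∂π_H/∂q_H = 0: 114 - 4q_H - 2(q_Y) = 0.
Best responses: q_Y = (172 - 2q_H)/4, q_H = (114 - 2q_Y)/4.
Substituting one into the other gives q_Y = 115/3 and q_H = 28/3.
Total output Q = 143/3, so price P = 196 - 2·(143/3) = 302/3.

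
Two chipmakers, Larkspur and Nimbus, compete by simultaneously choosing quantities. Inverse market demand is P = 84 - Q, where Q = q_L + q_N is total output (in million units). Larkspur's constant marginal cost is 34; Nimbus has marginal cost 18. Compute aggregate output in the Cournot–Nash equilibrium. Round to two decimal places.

Larkspur's profit: π_L = (84 - Q)q_L - (34q_L). Setting ∂π_L/∂q_L = 0: 50 - 2q_L - (q_N) = 0.
Nimbus's first-order condition: 66 - 2q_N - (q_L) = 0.
Best responses: q_L = (50 - q_N)/2, q_N = (66 - q_L)/2.
Solving the pair: q_L = 34/3, q_N = 82/3.
Total output Q = 34/3 + 82/3 = 116/3.

38.67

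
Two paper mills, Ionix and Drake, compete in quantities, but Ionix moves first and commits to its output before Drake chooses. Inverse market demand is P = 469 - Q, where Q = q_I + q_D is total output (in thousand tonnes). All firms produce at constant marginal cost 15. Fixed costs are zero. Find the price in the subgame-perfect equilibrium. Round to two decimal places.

Solve by backward induction. Given q_I, the follower Drake maximises π_D = (469 - q_I - q_D)q_D - 15q_D.
∂π_D/∂q_D = 454 - q_I - 2q_D = 0 gives the reaction function q_D = (454 - q_I)/2.
The leader anticipates this reaction. Substituting into P = 469 - Q gives P = 242 - (1/2)q_I, so π_I = (242 - (1/2)q_I)q_I - 15q_I.
Maximising: ∂π_I/∂q_I = 227 - q_I = 0, giving q_I = 227.
Then q_D = (454 - 227)/2 = 227/2.
Total output Q = 681/2, so price P = 469 - 681/2 = 257/2.

128.50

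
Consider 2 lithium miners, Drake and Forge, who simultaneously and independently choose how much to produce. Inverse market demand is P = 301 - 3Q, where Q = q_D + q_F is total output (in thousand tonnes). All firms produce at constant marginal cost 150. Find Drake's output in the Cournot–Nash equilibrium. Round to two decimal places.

16.78

Each firm earns π_i = (301 - 3Q)q_i - 150q_i.
Setting ∂π_i/∂q_i = 0 with rivals' quantities fixed: 151 - 6q_i - 3q_j = 0.
With identical firms every q_j equals q_i, so q_j = q_i and 151 = 9q_i, giving q_i = 151/9.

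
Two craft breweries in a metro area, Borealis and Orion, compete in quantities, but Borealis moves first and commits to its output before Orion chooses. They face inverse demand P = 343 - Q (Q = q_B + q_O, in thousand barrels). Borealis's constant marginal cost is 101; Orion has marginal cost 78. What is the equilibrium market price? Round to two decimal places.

The follower Orion best-responds to any q_B: π_O = (343 - Q)q_O - 78q_O.
Setting the follower's marginal profit to zero, 265 - q_B - 2q_O = 0, i.e. q_O = (265 - q_B)/2.
The leader anticipates this reaction. Substituting into P = 343 - Q gives P = 421/2 - (1/2)q_B, so π_B = (421/2 - (1/2)q_B)q_B - 101q_B.
The leader's first-order condition 219/2 - q_B = 0 yields q_B = 219/2.
Then q_O = (265 - 219/2)/2 = 311/4.
Total output Q = 749/4, so price P = 343 - 749/4 = 623/4.

155.75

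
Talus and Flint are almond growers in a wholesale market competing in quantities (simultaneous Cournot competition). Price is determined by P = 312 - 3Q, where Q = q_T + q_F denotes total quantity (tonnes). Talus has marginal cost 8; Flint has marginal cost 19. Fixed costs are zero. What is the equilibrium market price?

113

Talus's profit: π_T = (312 - 3Q)q_T - (8q_T). Setting ∂π_T/∂q_T = 0: 304 - 6q_T - 3(q_F) = 0.
Flint's profit: π_F = (312 - 3Q)q_F - (19q_F). Setting ∂π_F/∂q_F = 0: 293 - 6q_F - 3(q_T) = 0.
Best responses: q_T = (304 - 3q_F)/6, q_F = (293 - 3q_T)/6.
Solving the pair: q_T = 35, q_F = 94/3.
Total output Q = 199/3, so price P = 312 - 3·(199/3) = 113.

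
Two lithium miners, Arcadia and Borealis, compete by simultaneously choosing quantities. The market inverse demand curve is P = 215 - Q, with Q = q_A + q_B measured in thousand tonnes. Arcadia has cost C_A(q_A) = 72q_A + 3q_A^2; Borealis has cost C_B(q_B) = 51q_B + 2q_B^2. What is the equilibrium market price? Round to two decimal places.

175.36

Arcadia's profit: π_A = (215 - Q)q_A - (72q_A + 3q_A²). Setting ∂π_A/∂q_A = 0: 143 - 8q_A - (q_B) = 0.
Borealis's profit: π_B = (215 - Q)q_B - (51q_B + 2q_B²). Setting ∂π_B/∂q_B = 0: 164 - 6q_B - (q_A) = 0.
So q_A = (143 - q_B)/8 and q_B = (164 - q_A)/6.
Solving the pair: q_A = 694/47, q_B = 1169/47.
Total output Q = 1863/47, so price P = 215 - 1863/47 = 175.3617.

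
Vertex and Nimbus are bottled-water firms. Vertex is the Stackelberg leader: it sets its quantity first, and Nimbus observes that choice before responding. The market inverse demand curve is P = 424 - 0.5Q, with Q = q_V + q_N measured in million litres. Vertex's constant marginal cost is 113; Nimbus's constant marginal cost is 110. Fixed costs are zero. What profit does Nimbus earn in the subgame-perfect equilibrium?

The follower Nimbus best-responds to any q_V: π_N = (424 - 0.5Q)q_N - 110q_N.
Setting the follower's marginal profit to zero, 314 - (1/2)q_V - q_N = 0, i.e. q_N = (314 - (1/2)q_V).
Vertex substitutes q_N(q_V) into its own profit: π_V = q_V(424 - (1/2)q_V - (314 - (1/2)q_V)/2) - 113q_V = (267 - (1/4)q_V)q_V - 113q_V.
Maximising: ∂π_V/∂q_V = 154 - (1/2)q_V = 0, giving q_V = 308.
Then q_N = (314 - (1/2)·308) = 160.
Price P = 424 - (1/2)·468 = 190.
Nimbus's profit: (190 - 110)·160 = 12800.

12800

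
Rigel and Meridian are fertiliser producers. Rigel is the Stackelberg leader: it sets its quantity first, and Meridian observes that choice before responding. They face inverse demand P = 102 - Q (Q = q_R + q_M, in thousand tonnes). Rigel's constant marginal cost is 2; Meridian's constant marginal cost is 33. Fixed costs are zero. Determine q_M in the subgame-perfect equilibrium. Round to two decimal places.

1.75

The follower Meridian best-responds to any q_R: π_M = (102 - Q)q_M - 33q_M.
Follower FOC: 69 - q_R - 2q_M = 0, so q_M(q_R) = (69 - q_R)/2.
Rigel substitutes q_M(q_R) into its own profit: π_R = q_R(102 - q_R - (69 - q_R)/2) - 2q_R = (135/2 - (1/2)q_R)q_R - 2q_R.
Leader FOC: 131/2 - q_R = 0, so q_R = 131/2.
Then q_M = (69 - 131/2)/2 = 7/4.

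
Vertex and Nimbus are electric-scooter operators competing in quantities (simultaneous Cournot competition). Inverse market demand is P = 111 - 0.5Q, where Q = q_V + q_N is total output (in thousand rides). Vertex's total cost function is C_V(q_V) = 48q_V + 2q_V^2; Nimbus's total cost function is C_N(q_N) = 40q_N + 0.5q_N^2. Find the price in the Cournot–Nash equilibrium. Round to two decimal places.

Vertex's profit: π_V = (111 - 0.5Q)q_V - (48q_V + 2q_V²). Setting ∂π_V/∂q_V = 0: 63 - 5q_V - (1/2)(q_N) = 0.
Nimbus's profit: π_N = (111 - 0.5Q)q_N - (40q_N + (1/2)q_N²). Setting ∂π_N/∂q_N = 0: 71 - 2q_N - (1/2)(q_V) = 0.
Best responses: q_V = (63 - (1/2)q_N)/5, q_N = (71 - (1/2)q_V)/2.
Solving the pair: q_V = 362/39, q_N = 1294/39.
Total output Q = 552/13, so price P = 111 - (1/2)·(552/13) = 1167/13.

89.77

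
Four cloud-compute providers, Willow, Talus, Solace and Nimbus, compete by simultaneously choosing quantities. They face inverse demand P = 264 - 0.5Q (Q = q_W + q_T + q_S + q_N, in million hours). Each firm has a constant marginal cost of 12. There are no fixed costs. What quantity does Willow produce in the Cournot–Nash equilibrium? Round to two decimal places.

100.80

Each firm earns π_i = (264 - 0.5Q)q_i - 12q_i.
Setting ∂π_i/∂q_i = 0 with rivals' quantities fixed: 252 - q_i - (1/2)·Σ_{j≠i} q_j = 0.
By symmetry each firm produces the same amount; substituting Σ_{j≠i} q_j = 3q_i yields q_i = 252/(5/2) = 504/5.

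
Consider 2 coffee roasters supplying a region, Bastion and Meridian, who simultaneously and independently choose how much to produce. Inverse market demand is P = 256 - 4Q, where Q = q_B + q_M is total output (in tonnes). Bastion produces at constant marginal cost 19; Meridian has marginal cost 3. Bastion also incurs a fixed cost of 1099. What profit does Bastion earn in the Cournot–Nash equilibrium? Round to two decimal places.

Bastion's profit: π_B = (256 - 4Q)q_B - (19q_B). Setting ∂π_B/∂q_B = 0: 237 - 8q_B - 4(q_M) = 0.
Meridian's profit: π_M = (256 - 4Q)q_M - (3q_M). Setting ∂π_M/∂q_M = 0: 253 - 8q_M - 4(q_B) = 0.
So q_B = (237 - 4q_M)/8 and q_M = (253 - 4q_B)/8.
Solving the pair: q_B = 221/12, q_M = 269/12.
Price P = 256 - 4·(245/6) = 278/3.
Bastion's profit: (278/3 - 19)·(221/12) - 1099 = 257.6944.

257.69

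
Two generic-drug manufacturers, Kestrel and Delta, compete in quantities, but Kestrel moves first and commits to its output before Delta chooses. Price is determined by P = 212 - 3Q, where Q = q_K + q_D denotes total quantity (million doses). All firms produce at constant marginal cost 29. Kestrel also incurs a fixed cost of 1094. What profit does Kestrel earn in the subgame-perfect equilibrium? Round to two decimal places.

301.38

Solve by backward induction. Given q_K, the follower Delta maximises π_D = (212 - 3q_K - 3q_D)q_D - 29q_D.
Follower FOC: 183 - 3q_K - 6q_D = 0, so q_D(q_K) = (183 - 3q_K)/6.
The leader anticipates this reaction. Substituting into P = 212 - 3Q gives P = 241/2 - (3/2)q_K, so π_K = (241/2 - (3/2)q_K)q_K - 29q_K.
Maximising: ∂π_K/∂q_K = 183/2 - 3q_K = 0, giving q_K = 61/2.
Then q_D = (183 - 3·(61/2))/6 = 61/4.
Price P = 212 - 3·(183/4) = 299/4.
Kestrel's profit: (299/4 - 29)·(61/2) - 1094 = 301.3750.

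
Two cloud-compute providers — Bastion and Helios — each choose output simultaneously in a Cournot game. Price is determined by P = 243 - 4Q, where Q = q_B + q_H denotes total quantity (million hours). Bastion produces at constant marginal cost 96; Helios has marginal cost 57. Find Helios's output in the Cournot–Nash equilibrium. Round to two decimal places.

18.75

Bastion's profit: π_B = (243 - 4Q)q_B - (96q_B). Setting ∂π_B/∂q_B = 0: 147 - 8q_B - 4(q_H) = 0.
Helios's first-order condition: 186 - 8q_H - 4(q_B) = 0.
Rearranging gives the reaction functions q_B = (147 - 4q_H)/8 and q_H = (186 - 4q_B)/8.
Substituting one into the other gives q_B = 9 and q_H = 75/4.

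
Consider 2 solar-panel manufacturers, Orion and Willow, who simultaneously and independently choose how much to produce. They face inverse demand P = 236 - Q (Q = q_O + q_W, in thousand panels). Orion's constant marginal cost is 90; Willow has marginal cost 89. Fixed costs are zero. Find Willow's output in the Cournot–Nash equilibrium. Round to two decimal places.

49.33

Orion's profit: π_O = (236 - Q)q_O - (90q_O). Setting ∂π_O/∂q_O = 0: 146 - 2q_O - (q_W) = 0.
Willow's first-order condition: 147 - 2q_W - (q_O) = 0.
So q_O = (146 - q_W)/2 and q_W = (147 - q_O)/2.
Substituting one into the other gives q_O = 145/3 and q_W = 148/3.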